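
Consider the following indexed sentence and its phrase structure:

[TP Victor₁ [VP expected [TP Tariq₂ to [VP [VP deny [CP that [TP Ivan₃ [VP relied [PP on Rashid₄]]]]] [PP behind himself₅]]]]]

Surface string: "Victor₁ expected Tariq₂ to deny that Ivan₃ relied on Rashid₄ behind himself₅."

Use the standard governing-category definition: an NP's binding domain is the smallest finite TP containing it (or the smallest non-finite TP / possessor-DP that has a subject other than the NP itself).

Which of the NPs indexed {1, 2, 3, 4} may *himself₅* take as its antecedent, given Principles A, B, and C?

{2}

*himself* is an anaphor, so Principle A applies: it must be bound in its binding domain.
Binding domain of *himself₅*: the embedded TP, whose subject is Tariq₂.
*Victor₁* c-commands the anaphor but is outside its binding domain → cannot satisfy Principle A.
*Tariq₂* c-commands the anaphor within its binding domain → licit binder.
*Ivan₃* does not c-command the anaphor → cannot bind it.
*Rashid₄* does not c-command the anaphor → cannot bind it.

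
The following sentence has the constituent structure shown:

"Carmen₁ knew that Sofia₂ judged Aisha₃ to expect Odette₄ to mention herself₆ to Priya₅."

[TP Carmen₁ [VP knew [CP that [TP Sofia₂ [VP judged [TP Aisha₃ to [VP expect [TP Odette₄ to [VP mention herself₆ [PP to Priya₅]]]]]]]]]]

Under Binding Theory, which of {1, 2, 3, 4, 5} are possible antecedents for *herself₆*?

*herself* is an anaphor, so Principle A applies: it must be bound in its binding domain.
Binding domain of *herself₆*: the embedded TP, whose subject is Odette₄.
*Carmen₁* c-commands the anaphor but is outside its binding domain → cannot satisfy Principle A.
*Sofia₂* c-commands the anaphor but is outside its binding domain → cannot satisfy Principle A.
*Aisha₃* c-commands the anaphor but is outside its binding domain → cannot satisfy Principle A.
*Odette₄* c-commands the anaphor within its binding domain → licit binder.
*Priya₅* does not c-command the anaphor → cannot bind it.

{4}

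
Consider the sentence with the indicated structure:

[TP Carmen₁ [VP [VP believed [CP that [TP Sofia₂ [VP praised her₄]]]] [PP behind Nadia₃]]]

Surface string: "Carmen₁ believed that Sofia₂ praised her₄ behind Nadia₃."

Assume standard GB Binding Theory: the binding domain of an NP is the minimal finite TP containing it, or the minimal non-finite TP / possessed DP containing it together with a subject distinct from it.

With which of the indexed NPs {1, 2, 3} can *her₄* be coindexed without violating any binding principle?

{1, 3}

*her* is a pronoun, so Principle B applies: it must be free in its binding domain.
Binding domain of *her₄*: the embedded TP, whose subject is Sofia₂.
*Carmen₁* c-commands the pronoun but from outside its binding domain, and is not c-commanded by it → coindexation permitted.
*Sofia₂* c-commands the pronoun within its binding domain → coindexation would violate Principle B.
*Nadia₃* and the pronoun do not c-command one another → neither Principle B nor Principle C is at stake; coindexation permitted.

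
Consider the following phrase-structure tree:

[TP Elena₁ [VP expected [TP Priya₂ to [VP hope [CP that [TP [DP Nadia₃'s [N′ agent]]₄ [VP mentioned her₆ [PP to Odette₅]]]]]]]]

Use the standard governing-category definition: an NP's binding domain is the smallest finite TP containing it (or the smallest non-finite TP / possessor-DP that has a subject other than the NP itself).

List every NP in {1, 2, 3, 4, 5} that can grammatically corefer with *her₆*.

*her* is a pronoun, so Principle B applies: it must be free in its binding domain.
Binding domain of *her₆*: the embedded TP, whose subject is [Nadia₃'s agent]₄.
*Elena₁* c-commands the pronoun but from outside its binding domain, and is not c-commanded by it → coindexation permitted.
*Priya₂* c-commands the pronoun but from outside its binding domain, and is not c-commanded by it → coindexation permitted.
*Nadia₃* and the pronoun do not c-command one another → neither Principle B nor Principle C is at stake; coindexation permitted.
*[Nadia₃'s agent]₄* c-commands the pronoun within its binding domain → coindexation would violate Principle B.
*Odette₅*: the pronoun c-commands this R-expression → coindexation would violate Principle C on *Odette₅*.

{1, 2, 3}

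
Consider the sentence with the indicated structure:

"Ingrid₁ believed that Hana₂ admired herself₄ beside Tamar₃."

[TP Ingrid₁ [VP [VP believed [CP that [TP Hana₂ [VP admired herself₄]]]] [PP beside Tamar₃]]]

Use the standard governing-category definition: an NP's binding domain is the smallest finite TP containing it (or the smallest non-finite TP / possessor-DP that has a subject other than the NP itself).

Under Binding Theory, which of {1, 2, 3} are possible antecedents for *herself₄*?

*herself* is an anaphor, so Principle A applies: it must be bound in its binding domain.
Binding domain of *herself₄*: the embedded TP, whose subject is Hana₂.
*Ingrid₁* c-commands the anaphor but is outside its binding domain → cannot satisfy Principle A.
*Hana₂* c-commands the anaphor within its binding domain → licit binder.
*Tamar₃* does not c-command the anaphor → cannot bind it.

{2}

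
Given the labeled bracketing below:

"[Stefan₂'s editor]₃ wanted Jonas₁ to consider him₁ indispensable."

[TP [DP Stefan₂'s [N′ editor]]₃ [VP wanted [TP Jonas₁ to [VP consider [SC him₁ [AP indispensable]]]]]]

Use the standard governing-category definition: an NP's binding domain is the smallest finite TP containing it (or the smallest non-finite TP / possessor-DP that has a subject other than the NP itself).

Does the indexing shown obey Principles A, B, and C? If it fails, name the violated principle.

The two coindexed NPs are *Jonas₁* and *him₁*.
*him₁* is a pronoun. Its binding domain is the embedded TP, whose subject is Jonas₁.
*Jonas₁* c-commands it within that domain and carries the same index.
The pronoun is locally bound → Principle B violation.

Principle B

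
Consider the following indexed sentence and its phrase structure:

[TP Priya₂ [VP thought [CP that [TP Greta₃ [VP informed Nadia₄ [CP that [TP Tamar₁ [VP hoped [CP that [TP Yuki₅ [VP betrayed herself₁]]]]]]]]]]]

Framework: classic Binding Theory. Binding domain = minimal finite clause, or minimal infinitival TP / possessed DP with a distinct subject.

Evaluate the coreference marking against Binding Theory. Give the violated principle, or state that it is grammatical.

Principle A

The two coindexed NPs are *Tamar₁* and *herself₁*.
*herself₁* is an anaphor. Principle A requires it to be bound within its binding domain — the embedded TP, whose subject is Yuki₅.
Within that domain it is c-commanded by *Yuki₅*, which does not share its index.
*Tamar₁* does c-command the anaphor, but from outside its binding domain.
The anaphor is unbound in its domain → Principle A violation.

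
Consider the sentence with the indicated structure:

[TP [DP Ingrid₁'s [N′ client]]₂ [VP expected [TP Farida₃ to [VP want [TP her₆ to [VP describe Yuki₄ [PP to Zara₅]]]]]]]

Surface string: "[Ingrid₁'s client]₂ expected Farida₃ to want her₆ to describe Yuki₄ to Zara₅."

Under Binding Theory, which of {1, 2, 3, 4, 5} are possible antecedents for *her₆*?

{1, 2}

*her* is a pronoun, so Principle B applies: it must be free in its binding domain.
Binding domain of *her₆*: the embedded TP, whose subject is Farida₃.
*Ingrid₁* and the pronoun do not c-command one another → neither Principle B nor Principle C is at stake; coindexation permitted.
*[Ingrid₁'s client]₂* c-commands the pronoun but from outside its binding domain, and is not c-commanded by it → coindexation permitted.
*Farida₃* c-commands the pronoun within its binding domain → coindexation would violate Principle B.
*Yuki₄*: the pronoun c-commands this R-expression → coindexation would violate Principle C on *Yuki₄*.
*Zara₅*: the pronoun c-commands this R-expression → coindexation would violate Principle C on *Zara₅*.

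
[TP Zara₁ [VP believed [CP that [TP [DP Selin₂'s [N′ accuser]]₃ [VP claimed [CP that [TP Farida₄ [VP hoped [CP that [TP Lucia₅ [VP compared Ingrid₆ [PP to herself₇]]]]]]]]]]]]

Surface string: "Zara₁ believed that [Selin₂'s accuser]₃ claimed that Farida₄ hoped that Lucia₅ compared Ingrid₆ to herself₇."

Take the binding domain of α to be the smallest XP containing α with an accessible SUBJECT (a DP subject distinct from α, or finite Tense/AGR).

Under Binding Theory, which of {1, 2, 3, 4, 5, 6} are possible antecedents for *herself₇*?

*herself* is an anaphor, so Principle A applies: it must be bound in its binding domain.
Binding domain of *herself₇*: the embedded TP, whose subject is Lucia₅.
*Zara₁* c-commands the anaphor but is outside its binding domain → cannot satisfy Principle A.
*Selin₂* does not c-command the anaphor → cannot bind it.
*[Selin₂'s accuser]₃* c-commands the anaphor but is outside its binding domain → cannot satisfy Principle A.
*Farida₄* c-commands the anaphor but is outside its binding domain → cannot satisfy Principle A.
*Lucia₅* c-commands the anaphor within its binding domain → licit binder.
*Ingrid₆* c-commands the anaphor within its binding domain → licit binder.

{5, 6}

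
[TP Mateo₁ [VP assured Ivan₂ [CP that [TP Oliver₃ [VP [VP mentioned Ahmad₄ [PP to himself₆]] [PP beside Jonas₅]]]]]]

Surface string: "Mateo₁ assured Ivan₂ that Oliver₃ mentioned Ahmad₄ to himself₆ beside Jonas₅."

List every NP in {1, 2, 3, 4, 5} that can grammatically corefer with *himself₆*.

*himself* is an anaphor, so Principle A applies: it must be bound in its binding domain.
Binding domain of *himself₆*: the embedded TP, whose subject is Oliver₃.
*Mateo₁* c-commands the anaphor but is outside its binding domain → cannot satisfy Principle A.
*Ivan₂* c-commands the anaphor but is outside its binding domain → cannot satisfy Principle A.
*Oliver₃* c-commands the anaphor within its binding domain → licit binder.
*Ahmad₄* c-commands the anaphor within its binding domain → licit binder.
*Jonas₅* does not c-command the anaphor → cannot bind it.

{3, 4}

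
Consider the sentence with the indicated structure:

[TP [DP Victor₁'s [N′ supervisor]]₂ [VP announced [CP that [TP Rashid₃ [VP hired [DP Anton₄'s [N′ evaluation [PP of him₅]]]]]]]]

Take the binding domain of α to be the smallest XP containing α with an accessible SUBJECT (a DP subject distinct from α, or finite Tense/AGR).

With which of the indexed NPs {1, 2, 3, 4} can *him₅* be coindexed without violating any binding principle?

*him* is a pronoun, so Principle B applies: it must be free in its binding domain.
Binding domain of *him₅*: the possessed DP, whose subject is Anton₄.
*Victor₁* and the pronoun do not c-command one another → neither Principle B nor Principle C is at stake; coindexation permitted.
*[Victor₁'s supervisor]₂* c-commands the pronoun but from outside its binding domain, and is not c-commanded by it → coindexation permitted.
*Rashid₃* c-commands the pronoun but from outside its binding domain, and is not c-commanded by it → coindexation permitted.
*Anton₄* c-commands the pronoun within its binding domain → coindexation would violate Principle B.

{1, 2, 3}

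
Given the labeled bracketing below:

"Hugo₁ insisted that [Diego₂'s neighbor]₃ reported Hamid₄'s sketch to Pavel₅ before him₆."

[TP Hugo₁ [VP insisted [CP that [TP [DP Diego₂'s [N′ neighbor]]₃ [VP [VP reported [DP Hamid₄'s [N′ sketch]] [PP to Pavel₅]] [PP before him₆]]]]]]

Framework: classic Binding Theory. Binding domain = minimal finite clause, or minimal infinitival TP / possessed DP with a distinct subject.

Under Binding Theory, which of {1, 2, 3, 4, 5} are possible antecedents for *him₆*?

*him* is a pronoun, so Principle B applies: it must be free in its binding domain.
Binding domain of *him₆*: the embedded TP, whose subject is [Diego₂'s neighbor]₃.
*Hugo₁* c-commands the pronoun but from outside its binding domain, and is not c-commanded by it → coindexation permitted.
*Diego₂* and the pronoun do not c-command one another → neither Principle B nor Principle C is at stake; coindexation permitted.
*[Diego₂'s neighbor]₃* c-commands the pronoun within its binding domain → coindexation would violate Principle B.
*Hamid₄* and the pronoun do not c-command one another → neither Principle B nor Principle C is at stake; coindexation permitted.
*Pavel₅* and the pronoun do not c-command one another → neither Principle B nor Principle C is at stake; coindexation permitted.

{1, 2, 4, 5}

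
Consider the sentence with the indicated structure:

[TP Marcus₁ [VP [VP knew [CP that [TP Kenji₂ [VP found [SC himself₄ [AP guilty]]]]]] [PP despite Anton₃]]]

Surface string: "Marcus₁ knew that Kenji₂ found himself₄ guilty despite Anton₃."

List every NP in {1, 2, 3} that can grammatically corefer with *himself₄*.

*himself* is an anaphor, so Principle A applies: it must be bound in its binding domain.
Binding domain of *himself₄*: the embedded TP, whose subject is Kenji₂.
*Marcus₁* c-commands the anaphor but is outside its binding domain → cannot satisfy Principle A.
*Kenji₂* c-commands the anaphor within its binding domain → licit binder.
*Anton₃* does not c-command the anaphor → cannot bind it.

{2}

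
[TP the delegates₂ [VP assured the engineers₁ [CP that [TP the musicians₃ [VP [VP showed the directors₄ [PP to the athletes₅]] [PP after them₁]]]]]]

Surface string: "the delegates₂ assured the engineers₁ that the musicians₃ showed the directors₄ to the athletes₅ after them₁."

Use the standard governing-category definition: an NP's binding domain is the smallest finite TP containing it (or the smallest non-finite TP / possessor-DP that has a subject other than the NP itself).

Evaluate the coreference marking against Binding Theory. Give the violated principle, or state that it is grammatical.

The two coindexed NPs are *the engineers₁* and *them₁*.
*them₁* is a pronoun; its binding domain is the embedded TP, whose subject is the musicians₃. Within that domain it is c-commanded only by *the musicians₃*, which carries a different index — the pronoun is free locally, so Principle B holds.
*the engineers₁* is an R-expression; *them₁* does not c-command it, and no other NP shares its index, so Principle C is satisfied.
All principles are respected.

grammatical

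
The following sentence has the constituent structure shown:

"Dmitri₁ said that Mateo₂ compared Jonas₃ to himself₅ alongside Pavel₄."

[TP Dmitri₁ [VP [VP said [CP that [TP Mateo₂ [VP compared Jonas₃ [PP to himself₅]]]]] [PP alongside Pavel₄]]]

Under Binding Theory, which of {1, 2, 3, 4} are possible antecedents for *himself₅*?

*himself* is an anaphor, so Principle A applies: it must be bound in its binding domain.
Binding domain of *himself₅*: the embedded TP, whose subject is Mateo₂.
*Dmitri₁* c-commands the anaphor but is outside its binding domain → cannot satisfy Principle A.
*Mateo₂* c-commands the anaphor within its binding domain → licit binder.
*Jonas₃* c-commands the anaphor within its binding domain → licit binder.
*Pavel₄* does not c-command the anaphor → cannot bind it.

{2, 3}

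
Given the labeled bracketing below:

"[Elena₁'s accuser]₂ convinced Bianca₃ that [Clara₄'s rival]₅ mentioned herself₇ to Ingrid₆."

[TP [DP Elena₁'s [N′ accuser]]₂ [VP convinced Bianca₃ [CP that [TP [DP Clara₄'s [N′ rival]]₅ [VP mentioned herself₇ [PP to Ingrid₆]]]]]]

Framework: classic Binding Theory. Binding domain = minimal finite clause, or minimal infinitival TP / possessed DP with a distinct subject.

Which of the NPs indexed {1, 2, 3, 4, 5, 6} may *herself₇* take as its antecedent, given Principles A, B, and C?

*herself* is an anaphor, so Principle A applies: it must be bound in its binding domain.
Binding domain of *herself₇*: the embedded TP, whose subject is [Clara₄'s rival]₅.
*Elena₁* does not c-command the anaphor → cannot bind it.
*[Elena₁'s accuser]₂* c-commands the anaphor but is outside its binding domain → cannot satisfy Principle A.
*Bianca₃* c-commands the anaphor but is outside its binding domain → cannot satisfy Principle A.
*Clara₄* does not c-command the anaphor → cannot bind it.
*[Clara₄'s rival]₅* c-commands the anaphor within its binding domain → licit binder.
*Ingrid₆* does not c-command the anaphor → cannot bind it.

{5}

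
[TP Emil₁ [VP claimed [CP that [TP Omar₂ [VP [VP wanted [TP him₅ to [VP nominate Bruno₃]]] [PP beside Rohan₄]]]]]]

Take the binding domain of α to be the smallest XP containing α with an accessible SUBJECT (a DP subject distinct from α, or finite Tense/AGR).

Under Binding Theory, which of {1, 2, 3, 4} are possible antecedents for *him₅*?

{1, 4}

*him* is a pronoun, so Principle B applies: it must be free in its binding domain.
Binding domain of *him₅*: the embedded TP, whose subject is Omar₂.
*Emil₁* c-commands the pronoun but from outside its binding domain, and is not c-commanded by it → coindexation permitted.
*Omar₂* c-commands the pronoun within its binding domain → coindexation would violate Principle B.
*Bruno₃*: the pronoun c-commands this R-expression → coindexation would violate Principle C on *Bruno₃*.
*Rohan₄* and the pronoun do not c-command one another → neither Principle B nor Principle C is at stake; coindexation permitted.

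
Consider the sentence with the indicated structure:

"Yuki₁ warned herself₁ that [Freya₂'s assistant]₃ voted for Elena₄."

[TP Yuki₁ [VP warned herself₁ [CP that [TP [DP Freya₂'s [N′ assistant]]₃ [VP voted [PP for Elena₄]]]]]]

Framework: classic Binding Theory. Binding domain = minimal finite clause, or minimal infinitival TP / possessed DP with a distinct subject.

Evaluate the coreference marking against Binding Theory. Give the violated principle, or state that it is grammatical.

grammatical

The two coindexed NPs are *Yuki₁* and *herself₁*.
*herself₁* is an anaphor; its binding domain is the matrix TP, whose subject is Yuki₁. *Yuki₁* c-commands it within that domain and shares its index, so Principle A is satisfied.
*Yuki₁* is an R-expression; *herself₁* does not c-command it, and no other NP shares its index, so Principle C is satisfied.
All principles are respected.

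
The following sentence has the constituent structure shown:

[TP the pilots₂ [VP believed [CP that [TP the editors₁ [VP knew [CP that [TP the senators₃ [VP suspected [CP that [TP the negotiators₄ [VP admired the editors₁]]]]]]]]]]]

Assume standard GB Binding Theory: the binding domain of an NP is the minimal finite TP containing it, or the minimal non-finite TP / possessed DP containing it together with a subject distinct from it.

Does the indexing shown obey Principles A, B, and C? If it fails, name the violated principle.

Principle C

The two coindexed NPs are *the editors₁* (the higher occurrence) and *the editors₁* (the lower occurrence).
*the editors₁* (the lower occurrence) is an R-expression. Principle C requires it to be free everywhere.
*the editors₁* (the higher occurrence) c-commands it and carries the same index.
The R-expression is bound → Principle C violation.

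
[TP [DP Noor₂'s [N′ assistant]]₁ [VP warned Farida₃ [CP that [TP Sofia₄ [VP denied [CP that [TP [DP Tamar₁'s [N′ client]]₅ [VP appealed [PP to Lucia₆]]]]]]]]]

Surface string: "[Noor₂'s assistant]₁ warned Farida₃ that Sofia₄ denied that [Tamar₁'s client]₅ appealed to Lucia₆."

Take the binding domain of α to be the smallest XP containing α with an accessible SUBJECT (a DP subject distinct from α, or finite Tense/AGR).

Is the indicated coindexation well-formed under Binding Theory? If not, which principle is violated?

The two coindexed NPs are *[Noor₂'s assistant]₁* and *Tamar₁*.
*Tamar₁* is an R-expression. Principle C requires it to be free everywhere.
*[Noor₂'s assistant]₁* c-commands it and carries the same index.
The R-expression is bound → Principle C violation.

Principle C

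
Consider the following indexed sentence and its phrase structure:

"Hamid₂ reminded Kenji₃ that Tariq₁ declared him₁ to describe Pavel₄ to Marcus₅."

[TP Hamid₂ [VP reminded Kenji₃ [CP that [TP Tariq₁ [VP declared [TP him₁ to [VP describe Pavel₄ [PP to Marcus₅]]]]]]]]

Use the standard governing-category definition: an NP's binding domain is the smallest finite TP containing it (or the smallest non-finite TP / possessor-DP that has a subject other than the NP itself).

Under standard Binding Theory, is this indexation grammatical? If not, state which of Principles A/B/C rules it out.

The two coindexed NPs are *Tariq₁* and *him₁*.
*him₁* is a pronoun. Its binding domain is the embedded TP, whose subject is Tariq₁.
*Tariq₁* c-commands it within that domain and carries the same index.
The pronoun is locally bound → Principle B violation.

Principle B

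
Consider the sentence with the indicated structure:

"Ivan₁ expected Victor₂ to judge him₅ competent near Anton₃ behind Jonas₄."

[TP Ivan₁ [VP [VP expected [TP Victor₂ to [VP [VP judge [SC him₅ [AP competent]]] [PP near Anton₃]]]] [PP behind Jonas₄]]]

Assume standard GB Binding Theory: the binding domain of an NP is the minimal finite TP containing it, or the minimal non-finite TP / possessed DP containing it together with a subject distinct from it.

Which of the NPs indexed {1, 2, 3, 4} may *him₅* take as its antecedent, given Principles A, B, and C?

{1, 3, 4}

*him* is a pronoun, so Principle B applies: it must be free in its binding domain.
Binding domain of *him₅*: the embedded TP, whose subject is Victor₂.
*Ivan₁* c-commands the pronoun but from outside its binding domain, and is not c-commanded by it → coindexation permitted.
*Victor₂* c-commands the pronoun within its binding domain → coindexation would violate Principle B.
*Anton₃* and the pronoun do not c-command one another → neither Principle B nor Principle C is at stake; coindexation permitted.
*Jonas₄* and the pronoun do not c-command one another → neither Principle B nor Principle C is at stake; coindexation permitted.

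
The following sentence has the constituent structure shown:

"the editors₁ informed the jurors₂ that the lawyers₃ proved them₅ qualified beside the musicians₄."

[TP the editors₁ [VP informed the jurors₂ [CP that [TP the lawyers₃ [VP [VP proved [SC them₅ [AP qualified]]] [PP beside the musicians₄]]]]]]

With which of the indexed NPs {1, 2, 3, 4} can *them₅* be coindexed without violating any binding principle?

{1, 2, 4}

*them* is a pronoun, so Principle B applies: it must be free in its binding domain.
Binding domain of *them₅*: the embedded TP, whose subject is the lawyers₃.
*the editors₁* c-commands the pronoun but from outside its binding domain, and is not c-commanded by it → coindexation permitted.
*the jurors₂* c-commands the pronoun but from outside its binding domain, and is not c-commanded by it → coindexation permitted.
*the lawyers₃* c-commands the pronoun within its binding domain → coindexation would violate Principle B.
*the musicians₄* and the pronoun do not c-command one another → neither Principle B nor Principle C is at stake; coindexation permitted.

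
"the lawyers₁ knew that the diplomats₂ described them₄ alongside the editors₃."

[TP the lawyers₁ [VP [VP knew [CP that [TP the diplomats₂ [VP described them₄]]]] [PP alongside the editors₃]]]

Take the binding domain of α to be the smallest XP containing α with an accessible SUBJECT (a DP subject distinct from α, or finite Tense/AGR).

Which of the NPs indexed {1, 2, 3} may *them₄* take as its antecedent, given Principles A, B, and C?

*them* is a pronoun, so Principle B applies: it must be free in its binding domain.
Binding domain of *them₄*: the embedded TP, whose subject is the diplomats₂.
*the lawyers₁* c-commands the pronoun but from outside its binding domain, and is not c-commanded by it → coindexation permitted.
*the diplomats₂* c-commands the pronoun within its binding domain → coindexation would violate Principle B.
*the editors₃* and the pronoun do not c-command one another → neither Principle B nor Principle C is at stake; coindexation permitted.

{1, 3}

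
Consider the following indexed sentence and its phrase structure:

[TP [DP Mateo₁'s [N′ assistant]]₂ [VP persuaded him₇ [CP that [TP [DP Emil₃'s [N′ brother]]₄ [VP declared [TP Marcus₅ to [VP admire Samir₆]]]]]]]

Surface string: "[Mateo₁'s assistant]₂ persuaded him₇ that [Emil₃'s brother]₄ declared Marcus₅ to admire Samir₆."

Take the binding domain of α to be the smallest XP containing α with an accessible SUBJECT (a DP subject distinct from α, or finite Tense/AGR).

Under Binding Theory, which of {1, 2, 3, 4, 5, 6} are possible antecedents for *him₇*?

{1}

*him* is a pronoun, so Principle B applies: it must be free in its binding domain.
Binding domain of *him₇*: the matrix TP, whose subject is [Mateo₁'s assistant]₂.
*Mateo₁* and the pronoun do not c-command one another → neither Principle B nor Principle C is at stake; coindexation permitted.
*[Mateo₁'s assistant]₂* c-commands the pronoun within its binding domain → coindexation would violate Principle B.
*Emil₃*: the pronoun c-commands this R-expression → coindexation would violate Principle C on *Emil₃*.
*[Emil₃'s brother]₄*: the pronoun c-commands this R-expression → coindexation would violate Principle C on *[Emil₃'s brother]₄*.
*Marcus₅*: the pronoun c-commands this R-expression → coindexation would violate Principle C on *Marcus₅*.
*Samir₆*: the pronoun c-commands this R-expression → coindexation would violate Principle C on *Samir₆*.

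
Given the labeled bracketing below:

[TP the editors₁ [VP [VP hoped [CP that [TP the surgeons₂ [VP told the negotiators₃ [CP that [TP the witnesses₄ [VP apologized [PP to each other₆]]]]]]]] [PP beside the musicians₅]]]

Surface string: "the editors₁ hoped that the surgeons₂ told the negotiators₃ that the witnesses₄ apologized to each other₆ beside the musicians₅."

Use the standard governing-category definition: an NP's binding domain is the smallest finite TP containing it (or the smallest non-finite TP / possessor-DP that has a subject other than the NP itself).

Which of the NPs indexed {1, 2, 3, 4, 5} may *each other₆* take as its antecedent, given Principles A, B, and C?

{4}

*each other* is an anaphor, so Principle A applies: it must be bound in its binding domain.
Binding domain of *each other₆*: the embedded TP, whose subject is the witnesses₄.
*the editors₁* c-commands the anaphor but is outside its binding domain → cannot satisfy Principle A.
*the surgeons₂* c-commands the anaphor but is outside its binding domain → cannot satisfy Principle A.
*the negotiators₃* c-commands the anaphor but is outside its binding domain → cannot satisfy Principle A.
*the witnesses₄* c-commands the anaphor within its binding domain → licit binder.
*the musicians₅* does not c-command the anaphor → cannot bind it.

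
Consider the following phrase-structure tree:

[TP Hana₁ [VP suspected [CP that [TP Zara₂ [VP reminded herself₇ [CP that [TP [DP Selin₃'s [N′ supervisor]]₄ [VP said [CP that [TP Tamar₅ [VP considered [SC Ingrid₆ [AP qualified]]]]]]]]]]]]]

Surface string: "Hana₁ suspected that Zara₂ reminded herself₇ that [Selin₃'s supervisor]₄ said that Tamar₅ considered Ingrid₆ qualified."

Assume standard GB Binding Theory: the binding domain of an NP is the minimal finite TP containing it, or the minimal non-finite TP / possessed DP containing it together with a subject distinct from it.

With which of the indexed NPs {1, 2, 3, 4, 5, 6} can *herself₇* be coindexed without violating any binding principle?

*herself* is an anaphor, so Principle A applies: it must be bound in its binding domain.
Binding domain of *herself₇*: the embedded TP, whose subject is Zara₂.
*Hana₁* c-commands the anaphor but is outside its binding domain → cannot satisfy Principle A.
*Zara₂* c-commands the anaphor within its binding domain → licit binder.
*Selin₃* does not c-command the anaphor → cannot bind it.
*[Selin₃'s supervisor]₄* does not c-command the anaphor → cannot bind it.
*Tamar₅* does not c-command the anaphor → cannot bind it.
*Ingrid₆* does not c-command the anaphor → cannot bind it.

{2}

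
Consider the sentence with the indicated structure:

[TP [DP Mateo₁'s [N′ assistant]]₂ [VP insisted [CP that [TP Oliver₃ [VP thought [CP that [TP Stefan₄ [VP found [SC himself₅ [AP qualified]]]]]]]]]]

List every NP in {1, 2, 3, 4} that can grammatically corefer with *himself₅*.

*himself* is an anaphor, so Principle A applies: it must be bound in its binding domain.
Binding domain of *himself₅*: the embedded TP, whose subject is Stefan₄.
*Mateo₁* does not c-command the anaphor → cannot bind it.
*[Mateo₁'s assistant]₂* c-commands the anaphor but is outside its binding domain → cannot satisfy Principle A.
*Oliver₃* c-commands the anaphor but is outside its binding domain → cannot satisfy Principle A.
*Stefan₄* c-commands the anaphor within its binding domain → licit binder.

{4}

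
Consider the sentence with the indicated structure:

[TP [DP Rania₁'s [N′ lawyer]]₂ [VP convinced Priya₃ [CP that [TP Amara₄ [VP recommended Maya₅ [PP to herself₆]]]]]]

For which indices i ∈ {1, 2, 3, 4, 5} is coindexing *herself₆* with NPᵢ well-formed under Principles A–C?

*herself* is an anaphor, so Principle A applies: it must be bound in its binding domain.
Binding domain of *herself₆*: the embedded TP, whose subject is Amara₄.
*Rania₁* does not c-command the anaphor → cannot bind it.
*[Rania₁'s lawyer]₂* c-commands the anaphor but is outside its binding domain → cannot satisfy Principle A.
*Priya₃* c-commands the anaphor but is outside its binding domain → cannot satisfy Principle A.
*Amara₄* c-commands the anaphor within its binding domain → licit binder.
*Maya₅* c-commands the anaphor within its binding domain → licit binder.

{4, 5}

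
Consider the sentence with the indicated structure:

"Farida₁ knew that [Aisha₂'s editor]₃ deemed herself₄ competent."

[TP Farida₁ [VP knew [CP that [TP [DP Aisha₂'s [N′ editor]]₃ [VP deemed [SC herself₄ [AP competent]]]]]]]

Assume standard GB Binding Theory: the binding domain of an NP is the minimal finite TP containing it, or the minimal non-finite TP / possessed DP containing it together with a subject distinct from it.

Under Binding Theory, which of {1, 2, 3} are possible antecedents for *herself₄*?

{3}

*herself* is an anaphor, so Principle A applies: it must be bound in its binding domain.
Binding domain of *herself₄*: the embedded TP, whose subject is [Aisha₂'s editor]₃.
*Farida₁* c-commands the anaphor but is outside its binding domain → cannot satisfy Principle A.
*Aisha₂* does not c-command the anaphor → cannot bind it.
*[Aisha₂'s editor]₃* c-commands the anaphor within its binding domain → licit binder.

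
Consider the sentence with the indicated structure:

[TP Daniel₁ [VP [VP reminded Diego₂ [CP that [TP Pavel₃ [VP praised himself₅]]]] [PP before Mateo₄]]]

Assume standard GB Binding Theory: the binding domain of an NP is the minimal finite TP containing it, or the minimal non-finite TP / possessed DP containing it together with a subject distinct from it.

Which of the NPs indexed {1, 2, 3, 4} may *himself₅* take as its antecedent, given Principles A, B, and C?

{3}

*himself* is an anaphor, so Principle A applies: it must be bound in its binding domain.
Binding domain of *himself₅*: the embedded TP, whose subject is Pavel₃.
*Daniel₁* c-commands the anaphor but is outside its binding domain → cannot satisfy Principle A.
*Diego₂* c-commands the anaphor but is outside its binding domain → cannot satisfy Principle A.
*Pavel₃* c-commands the anaphor within its binding domain → licit binder.
*Mateo₄* does not c-command the anaphor → cannot bind it.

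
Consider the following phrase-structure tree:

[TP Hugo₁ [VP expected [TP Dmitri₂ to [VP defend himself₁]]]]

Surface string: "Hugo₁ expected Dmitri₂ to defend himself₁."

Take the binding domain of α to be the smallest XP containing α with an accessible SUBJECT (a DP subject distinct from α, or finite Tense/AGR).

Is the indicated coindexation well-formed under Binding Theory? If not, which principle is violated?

Principle A

The two coindexed NPs are *Hugo₁* and *himself₁*.
*himself₁* is an anaphor. Principle A requires it to be bound within its binding domain — the embedded TP, whose subject is Dmitri₂.
Within that domain it is c-commanded by *Dmitri₂*, which does not share its index.
*Hugo₁* does c-command the anaphor, but from outside its binding domain.
The anaphor is unbound in its domain → Principle A violation.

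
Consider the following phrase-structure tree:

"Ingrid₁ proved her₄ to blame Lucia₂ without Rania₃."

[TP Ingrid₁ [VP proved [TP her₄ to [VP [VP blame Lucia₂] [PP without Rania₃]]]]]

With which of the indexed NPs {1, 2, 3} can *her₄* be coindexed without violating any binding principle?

none

*her* is a pronoun, so Principle B applies: it must be free in its binding domain.
Binding domain of *her₄*: the matrix TP, whose subject is Ingrid₁.
*Ingrid₁* c-commands the pronoun within its binding domain → coindexation would violate Principle B.
*Lucia₂*: the pronoun c-commands this R-expression → coindexation would violate Principle C on *Lucia₂*.
*Rania₃*: the pronoun c-commands this R-expression → coindexation would violate Principle C on *Rania₃*.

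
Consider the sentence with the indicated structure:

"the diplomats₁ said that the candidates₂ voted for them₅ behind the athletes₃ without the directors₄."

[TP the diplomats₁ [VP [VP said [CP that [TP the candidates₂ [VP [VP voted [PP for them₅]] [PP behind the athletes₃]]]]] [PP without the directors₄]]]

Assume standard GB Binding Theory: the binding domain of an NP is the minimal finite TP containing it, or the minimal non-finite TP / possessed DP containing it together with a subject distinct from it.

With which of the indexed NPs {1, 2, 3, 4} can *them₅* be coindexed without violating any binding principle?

{1, 3, 4}

*them* is a pronoun, so Principle B applies: it must be free in its binding domain.
Binding domain of *them₅*: the embedded TP, whose subject is the candidates₂.
*the diplomats₁* c-commands the pronoun but from outside its binding domain, and is not c-commanded by it → coindexation permitted.
*the candidates₂* c-commands the pronoun within its binding domain → coindexation would violate Principle B.
*the athletes₃* and the pronoun do not c-command one another → neither Principle B nor Principle C is at stake; coindexation permitted.
*the directors₄* and the pronoun do not c-command one another → neither Principle B nor Principle C is at stake; coindexation permitted.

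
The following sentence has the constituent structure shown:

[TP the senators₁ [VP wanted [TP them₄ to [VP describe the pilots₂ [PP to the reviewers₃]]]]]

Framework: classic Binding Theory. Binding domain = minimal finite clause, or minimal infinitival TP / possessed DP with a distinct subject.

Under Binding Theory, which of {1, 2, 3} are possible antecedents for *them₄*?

none

*them* is a pronoun, so Principle B applies: it must be free in its binding domain.
Binding domain of *them₄*: the matrix TP, whose subject is the senators₁.
*the senators₁* c-commands the pronoun within its binding domain → coindexation would violate Principle B.
*the pilots₂*: the pronoun c-commands this R-expression → coindexation would violate Principle C on *the pilots₂*.
*the reviewers₃*: the pronoun c-commands this R-expression → coindexation would violate Principle C on *the reviewers₃*.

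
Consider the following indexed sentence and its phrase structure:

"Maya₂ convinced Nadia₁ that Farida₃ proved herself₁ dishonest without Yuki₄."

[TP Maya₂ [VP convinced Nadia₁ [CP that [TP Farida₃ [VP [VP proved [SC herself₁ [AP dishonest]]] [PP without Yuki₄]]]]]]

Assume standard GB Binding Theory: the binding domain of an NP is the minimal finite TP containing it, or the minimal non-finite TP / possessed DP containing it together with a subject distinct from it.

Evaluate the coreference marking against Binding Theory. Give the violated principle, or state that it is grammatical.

The two coindexed NPs are *Nadia₁* and *herself₁*.
*herself₁* is an anaphor. Principle A requires it to be bound within its binding domain — the embedded TP, whose subject is Farida₃.
Within that domain it is c-commanded by *Farida₃*, which does not share its index.
*Nadia₁* does c-command the anaphor, but from outside its binding domain.
The anaphor is unbound in its domain → Principle A violation.

Principle A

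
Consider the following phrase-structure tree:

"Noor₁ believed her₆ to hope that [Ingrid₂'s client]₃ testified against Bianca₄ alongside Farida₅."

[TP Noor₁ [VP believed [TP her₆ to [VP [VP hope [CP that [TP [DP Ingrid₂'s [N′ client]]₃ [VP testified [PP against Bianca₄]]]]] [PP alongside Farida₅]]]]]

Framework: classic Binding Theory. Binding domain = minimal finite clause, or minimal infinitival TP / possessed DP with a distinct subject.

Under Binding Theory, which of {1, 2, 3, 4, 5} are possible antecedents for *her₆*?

*her* is a pronoun, so Principle B applies: it must be free in its binding domain.
Binding domain of *her₆*: the matrix TP, whose subject is Noor₁.
*Noor₁* c-commands the pronoun within its binding domain → coindexation would violate Principle B.
*Ingrid₂*: the pronoun c-commands this R-expression → coindexation would violate Principle C on *Ingrid₂*.
*[Ingrid₂'s client]₃*: the pronoun c-commands this R-expression → coindexation would violate Principle C on *[Ingrid₂'s client]₃*.
*Bianca₄*: the pronoun c-commands this R-expression → coindexation would violate Principle C on *Bianca₄*.
*Farida₅*: the pronoun c-commands this R-expression → coindexation would violate Principle C on *Farida₅*.

none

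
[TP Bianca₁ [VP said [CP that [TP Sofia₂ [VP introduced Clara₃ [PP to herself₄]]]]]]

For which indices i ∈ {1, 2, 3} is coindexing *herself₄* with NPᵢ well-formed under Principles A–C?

*herself* is an anaphor, so Principle A applies: it must be bound in its binding domain.
Binding domain of *herself₄*: the embedded TP, whose subject is Sofia₂.
*Bianca₁* c-commands the anaphor but is outside its binding domain → cannot satisfy Principle A.
*Sofia₂* c-commands the anaphor within its binding domain → licit binder.
*Clara₃* c-commands the anaphor within its binding domain → licit binder.

{2, 3}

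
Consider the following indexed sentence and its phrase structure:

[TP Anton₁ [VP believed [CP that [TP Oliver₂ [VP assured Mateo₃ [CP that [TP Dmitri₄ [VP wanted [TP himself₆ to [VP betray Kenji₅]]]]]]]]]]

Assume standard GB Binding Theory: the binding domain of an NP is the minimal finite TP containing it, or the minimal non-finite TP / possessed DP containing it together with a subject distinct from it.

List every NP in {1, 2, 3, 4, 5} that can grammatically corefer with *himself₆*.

{4}

*himself* is an anaphor, so Principle A applies: it must be bound in its binding domain.
Binding domain of *himself₆*: the embedded TP, whose subject is Dmitri₄.
*Anton₁* c-commands the anaphor but is outside its binding domain → cannot satisfy Principle A.
*Oliver₂* c-commands the anaphor but is outside its binding domain → cannot satisfy Principle A.
*Mateo₃* c-commands the anaphor but is outside its binding domain → cannot satisfy Principle A.
*Dmitri₄* c-commands the anaphor within its binding domain → licit binder.
*Kenji₅* does not c-command the anaphor → cannot bind it.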